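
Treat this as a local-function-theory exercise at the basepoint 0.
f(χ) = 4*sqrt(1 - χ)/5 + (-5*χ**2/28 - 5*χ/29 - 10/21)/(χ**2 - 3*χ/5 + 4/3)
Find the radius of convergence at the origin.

The radius of convergence is 1.

Denominator factor (χ**2 - 3*χ/5 + 4/3): discriminant -373/75, complex-conjugate roots (3/10) + ((1/30)*sqrt(1119))*i and (3/10) - ((1/30)*sqrt(1119))*i; poles of order 1, moduli (2/3)*sqrt(3) and (2/3)*sqrt(3).
Branch term (4/5)*sqrt(1 - χ/(1)): its argument vanishes at χ = 1, a square-root branch point, modulus 1.
The radius of convergence is the smallest modulus among the singular points: 1.


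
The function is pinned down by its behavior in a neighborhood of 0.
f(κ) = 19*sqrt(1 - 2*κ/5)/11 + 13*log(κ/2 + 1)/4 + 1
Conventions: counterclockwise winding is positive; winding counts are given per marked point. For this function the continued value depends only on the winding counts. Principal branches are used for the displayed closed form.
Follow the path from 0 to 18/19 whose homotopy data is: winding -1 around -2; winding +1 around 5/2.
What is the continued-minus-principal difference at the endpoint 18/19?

Continued minus principal equals (-(2/55)*sqrt(5605)) - ((13/2)*pi)*i.

The rational part is single-valued and drops out of the difference; each branch term changes only by its own monodromy.
(19/11)*sqrt(1 - κ/(5/2)): winding +1 is odd, the square root flips sign, contributing -2*(19/11)*sqrt(1 - (18/19)/(5/2)) = -2*(19/11)*sqrt(59/95) = -(2/55)*sqrt(5605).
(13/4)*log(1 - κ/(-2)): each positive loop around -2 adds 2*pi*i to the log, so winding -1 contributes (13/4)*(-1)*2*pi*i = -(13/2)*pi*i.
Summing the contributions at κ = 18/19 gives (-(2/55)*sqrt(5605)) - ((13/2)*pi)*i.


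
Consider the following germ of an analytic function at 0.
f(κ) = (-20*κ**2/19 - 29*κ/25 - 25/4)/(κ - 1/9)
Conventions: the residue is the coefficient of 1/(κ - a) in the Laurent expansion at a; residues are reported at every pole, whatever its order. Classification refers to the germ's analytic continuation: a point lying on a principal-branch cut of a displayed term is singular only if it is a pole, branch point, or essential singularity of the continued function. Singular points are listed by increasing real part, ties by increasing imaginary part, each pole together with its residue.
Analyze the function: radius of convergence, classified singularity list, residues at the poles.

Denominator factor (κ - 1/9): pole of order 1 at 1/9, modulus 1/9.
The radius of convergence is the smallest modulus among the singular points: 1/9.
At the order-1 pole 1/9 set g(κ) = (κ - (1/9))*f(κ) = -20*κ**2/19 - 29*κ/25 - 25/4.
Simple pole: residue = g(a) at a = 1/9, which is -983711/153900.

Radius of convergence at 0: 1/9.
At 1/9: a pole of order 1; residue -983711/153900.


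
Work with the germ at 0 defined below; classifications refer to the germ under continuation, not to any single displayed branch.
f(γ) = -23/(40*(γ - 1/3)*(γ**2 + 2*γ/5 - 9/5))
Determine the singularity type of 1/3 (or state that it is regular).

The denominator factor γ - 1/3 vanishes at 1/3 and appears to the power 1; the numerator there equals -23/40, nonzero, and no other factor vanishes.
Hence a pole whose order is the multiplicity, 1.

The point is a pole of order 1.


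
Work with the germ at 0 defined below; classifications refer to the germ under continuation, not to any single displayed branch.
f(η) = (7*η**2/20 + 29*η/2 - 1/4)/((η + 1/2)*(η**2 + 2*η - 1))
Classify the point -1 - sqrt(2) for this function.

The point is a pole of order 1.

The denominator factor η**2 + 2*η - 1 vanishes at -1 - sqrt(2) and appears to the power 1; the numerator there equals -137/10 - (69/5)*sqrt(2), nonzero, and no other factor vanishes.
Hence a pole whose order is the multiplicity, 1.


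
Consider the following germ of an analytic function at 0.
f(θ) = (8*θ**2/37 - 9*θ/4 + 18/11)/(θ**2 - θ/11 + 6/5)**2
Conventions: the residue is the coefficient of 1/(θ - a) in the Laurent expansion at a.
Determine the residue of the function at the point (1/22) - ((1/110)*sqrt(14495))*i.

The residue is ((3533079/1243821748)*sqrt(14495))*i.


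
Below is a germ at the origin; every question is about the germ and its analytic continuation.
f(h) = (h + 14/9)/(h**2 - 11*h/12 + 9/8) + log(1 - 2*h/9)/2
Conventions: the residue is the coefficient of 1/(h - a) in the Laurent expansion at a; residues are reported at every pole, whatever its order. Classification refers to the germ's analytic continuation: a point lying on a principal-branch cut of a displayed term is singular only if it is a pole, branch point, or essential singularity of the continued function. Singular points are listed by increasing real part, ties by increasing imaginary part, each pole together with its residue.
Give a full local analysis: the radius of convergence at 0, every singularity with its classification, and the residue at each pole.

Denominator factor (h**2 - 11*h/12 + 9/8): discriminant -527/144, complex-conjugate roots (11/24) + ((1/24)*sqrt(527))*i and (11/24) - ((1/24)*sqrt(527))*i; poles of order 1, moduli (3/4)*sqrt(2) and (3/4)*sqrt(2).
Branch term (1/2)*log(1 - h/(9/2)): its argument vanishes at h = 9/2, a logarithmic branch point, modulus 9/2.
The radius of convergence is the smallest modulus among the singular points: (3/4)*sqrt(2).
The branch term is analytic at (11/24) - ((1/24)*sqrt(527))*i and contributes nothing to the residue; only the rational part matters.
The factor h**2 - 11*h/12 + 9/8 splits as (h - a)(h - a') with a = (11/24) - ((1/24)*sqrt(527))*i, a' = (11/24) + ((1/24)*sqrt(527))*i. At the order-1 pole a set g(h) = (h - a)*(rational part) = [h + 14/9] / (h - a').
Simple pole: residue = g(a) at a = (11/24) - ((1/24)*sqrt(527))*i, which is (1/2) + ((145/3162)*sqrt(527))*i.
The branch term is analytic at (11/24) + ((1/24)*sqrt(527))*i and contributes nothing to the residue; only the rational part matters.
The factor h**2 - 11*h/12 + 9/8 splits as (h - a)(h - a') with a = (11/24) + ((1/24)*sqrt(527))*i, a' = (11/24) - ((1/24)*sqrt(527))*i. At the order-1 pole a set g(h) = (h - a)*(rational part) = [h + 14/9] / (h - a').
Simple pole: residue = g(a) at a = (11/24) + ((1/24)*sqrt(527))*i, which is (1/2) - ((145/3162)*sqrt(527))*i.
List the singular points by increasing real part (a conjugate pair: the negative imaginary part first).

Radius of convergence at 0: (3/4)*sqrt(2).
At (11/24) - ((1/24)*sqrt(527))*i: a pole of order 1; residue (1/2) + ((145/3162)*sqrt(527))*i.
At (11/24) + ((1/24)*sqrt(527))*i: a pole of order 1; residue (1/2) - ((145/3162)*sqrt(527))*i.
At 9/2: a logarithmic branch point.


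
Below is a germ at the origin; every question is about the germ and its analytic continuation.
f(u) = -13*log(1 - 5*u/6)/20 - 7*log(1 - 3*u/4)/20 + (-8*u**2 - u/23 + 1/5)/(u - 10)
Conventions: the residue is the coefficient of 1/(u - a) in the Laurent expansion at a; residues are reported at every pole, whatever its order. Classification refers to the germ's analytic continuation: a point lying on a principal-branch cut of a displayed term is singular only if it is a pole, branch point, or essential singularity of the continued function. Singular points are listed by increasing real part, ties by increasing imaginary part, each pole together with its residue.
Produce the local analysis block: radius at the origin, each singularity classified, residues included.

Denominator factor (u - 10): pole of order 1 at 10, modulus 10.
Branch term (-13/20)*log(1 - u/(6/5)): its argument vanishes at u = 6/5, a logarithmic branch point, modulus 6/5.
Branch term (-7/20)*log(1 - u/(4/3)): its argument vanishes at u = 4/3, a logarithmic branch point, modulus 4/3.
The radius of convergence is the smallest modulus among the singular points: 6/5.
The branch terms are analytic at 10 and contribute nothing to the residue; only the rational part matters.
At the order-1 pole 10 set g(u) = (u - (10))*(rational part) = -8*u**2 - u/23 + 1/5.
Simple pole: residue = g(a) at a = 10, which is -92027/115.
List the singular points by increasing real part (a conjugate pair: the negative imaginary part first).

Radius of convergence at 0: 6/5.
At 6/5: a logarithmic branch point.
At 4/3: a logarithmic branch point.
At 10: a pole of order 1; residue -92027/115.


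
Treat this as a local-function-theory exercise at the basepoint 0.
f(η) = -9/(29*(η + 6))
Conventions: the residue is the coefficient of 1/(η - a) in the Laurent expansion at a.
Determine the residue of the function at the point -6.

At the order-1 pole -6 set g(η) = (η - (-6))*f(η) = -9/29.
Simple pole: residue = g(a) at a = -6, which is -9/29.

The residue is -9/29.


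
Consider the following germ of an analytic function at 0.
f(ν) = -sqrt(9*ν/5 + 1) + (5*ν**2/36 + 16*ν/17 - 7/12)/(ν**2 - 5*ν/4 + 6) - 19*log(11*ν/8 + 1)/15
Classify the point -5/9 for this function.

The point is an algebraic (square-root) branch point.

The term (-1)*sqrt(1 - ν/(-5/9)) has argument 1 - -5/9/(-5/9) = 0 at -5/9: a square-root (algebraic, two-sheeted) branch point; the remaining terms are analytic or single-valued there.


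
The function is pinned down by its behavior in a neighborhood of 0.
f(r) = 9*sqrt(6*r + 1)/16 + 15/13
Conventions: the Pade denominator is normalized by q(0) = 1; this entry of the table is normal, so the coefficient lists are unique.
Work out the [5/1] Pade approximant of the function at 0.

The Pade approximant has numerator coefficients [357/208, 3915/416, 81/16, -243/64, 729/128, -2187/256]; denominator coefficients [1, 9/2].

Taylor coefficients needed (expand at 0): a_0 = 357/208, a_1 = 27/16, a_2 = -81/32, a_3 = 243/32, a_4 = -3645/128, a_5 = 15309/128, a_6 = -137781/256.
Write the denominator as Q(r) = 1 + q1*r. Requiring Q*f - P = O(r^7) with deg P <= 5 kills the coefficients of r^6..r^6 in Q*f:
  r^6: a_6 + q1*a_5 = 0, i.e. -137781/256 + (15309/128)*q1 = 0.
Solving this linear system: q1 = 9/2.
The numerator is Q*f truncated at degree 5: P0 = a_0 = 357/208; P1 = a_1 + q1*a_0 = 3915/416; P2 = a_2 + q1*a_1 = 81/16; P3 = a_3 + q1*a_2 = -243/64; P4 = a_4 + q1*a_3 = 729/128; P5 = a_5 + q1*a_4 = -2187/256.


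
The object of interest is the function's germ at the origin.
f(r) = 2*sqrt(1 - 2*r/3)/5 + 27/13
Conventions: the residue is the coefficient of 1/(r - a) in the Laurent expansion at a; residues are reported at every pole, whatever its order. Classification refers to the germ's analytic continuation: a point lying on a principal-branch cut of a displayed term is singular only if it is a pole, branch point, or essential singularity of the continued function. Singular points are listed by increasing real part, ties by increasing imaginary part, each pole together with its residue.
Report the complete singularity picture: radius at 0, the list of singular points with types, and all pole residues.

Radius of convergence at 0: 3/2.
At 3/2: an algebraic (square-root) branch point.

Branch term (2/5)*sqrt(1 - r/(3/2)): its argument vanishes at r = 3/2, a square-root branch point, modulus 3/2.
The radius of convergence is the smallest modulus among the singular points: 3/2.


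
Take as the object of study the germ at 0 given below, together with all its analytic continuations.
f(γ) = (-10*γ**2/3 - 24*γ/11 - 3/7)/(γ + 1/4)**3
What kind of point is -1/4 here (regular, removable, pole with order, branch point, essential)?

The point is a pole of order 3.

The denominator factor γ + 1/4 vanishes at -1/4 and appears to the power 3; the numerator there equals -169/1848, nonzero, and no other factor vanishes.
Hence a pole whose order is the multiplicity, 3.


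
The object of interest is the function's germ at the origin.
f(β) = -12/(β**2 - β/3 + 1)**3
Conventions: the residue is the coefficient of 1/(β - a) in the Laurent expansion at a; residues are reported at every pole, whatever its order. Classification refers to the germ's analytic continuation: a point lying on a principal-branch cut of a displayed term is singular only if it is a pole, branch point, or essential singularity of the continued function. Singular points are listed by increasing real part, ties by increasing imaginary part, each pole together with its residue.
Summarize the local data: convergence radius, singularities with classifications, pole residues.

Denominator factor (β**2 - β/3 + 1)^3: discriminant -35/9, complex-conjugate roots (1/6) + ((1/6)*sqrt(35))*i and (1/6) - ((1/6)*sqrt(35))*i; poles of order 3, moduli 1 and 1.
The radius of convergence is the smallest modulus among the singular points: 1.
The factor β**2 - β/3 + 1 splits as (β - a)(β - a') with a = (1/6) - ((1/6)*sqrt(35))*i, a' = (1/6) + ((1/6)*sqrt(35))*i. At the order-3 pole a set g(β) = (β - a)^3*f(β) = [-12] / (β - a')^3.
Order-3 pole: residue = g''(a)/2; g''((1/6) - ((1/6)*sqrt(35))*i) = -((34992/42875)*sqrt(35))*i, so the residue is -((17496/42875)*sqrt(35))*i.
The factor β**2 - β/3 + 1 splits as (β - a)(β - a') with a = (1/6) + ((1/6)*sqrt(35))*i, a' = (1/6) - ((1/6)*sqrt(35))*i. At the order-3 pole a set g(β) = (β - a)^3*f(β) = [-12] / (β - a')^3.
Order-3 pole: residue = g''(a)/2; g''((1/6) + ((1/6)*sqrt(35))*i) = ((34992/42875)*sqrt(35))*i, so the residue is ((17496/42875)*sqrt(35))*i.
List the singular points by increasing real part (a conjugate pair: the negative imaginary part first).

Radius of convergence at 0: 1.
At (1/6) - ((1/6)*sqrt(35))*i: a pole of order 3; residue -((17496/42875)*sqrt(35))*i.
At (1/6) + ((1/6)*sqrt(35))*i: a pole of order 3; residue ((17496/42875)*sqrt(35))*i.


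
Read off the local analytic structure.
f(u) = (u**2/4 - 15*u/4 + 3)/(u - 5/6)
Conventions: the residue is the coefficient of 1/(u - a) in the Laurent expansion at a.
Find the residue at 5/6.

The residue is 7/144.

At the order-1 pole 5/6 set g(u) = (u - (5/6))*f(u) = u**2/4 - 15*u/4 + 3.
Simple pole: residue = g(a) at a = 5/6, which is 7/144.


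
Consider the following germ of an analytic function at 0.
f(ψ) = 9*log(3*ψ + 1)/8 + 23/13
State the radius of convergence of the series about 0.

The radius of convergence is 1/3.

Branch term (9/8)*log(1 - ψ/(-1/3)): its argument vanishes at ψ = -1/3, a logarithmic branch point, modulus 1/3.
The radius of convergence is the smallest modulus among the singular points: 1/3.


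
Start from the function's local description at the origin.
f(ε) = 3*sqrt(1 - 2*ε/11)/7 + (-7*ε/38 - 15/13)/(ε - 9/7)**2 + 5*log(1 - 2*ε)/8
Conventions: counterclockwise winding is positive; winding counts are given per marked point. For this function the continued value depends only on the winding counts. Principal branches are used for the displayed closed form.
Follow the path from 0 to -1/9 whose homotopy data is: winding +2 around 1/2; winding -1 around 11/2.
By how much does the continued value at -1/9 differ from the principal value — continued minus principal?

The rational part is single-valued and drops out of the difference; each branch term changes only by its own monodromy.
(3/7)*sqrt(1 - ε/(11/2)): winding -1 is odd, the square root flips sign, contributing -2*(3/7)*sqrt(1 - (-1/9)/(11/2)) = -2*(3/7)*sqrt(101/99) = -(2/77)*sqrt(1111).
(5/8)*log(1 - ε/(1/2)): each positive loop around 1/2 adds 2*pi*i to the log, so winding +2 contributes (5/8)*(2)*2*pi*i = (5/2)*pi*i.
Summing the contributions at ε = -1/9 gives (-(2/77)*sqrt(1111)) + ((5/2)*pi)*i.

Continued minus principal equals (-(2/77)*sqrt(1111)) + ((5/2)*pi)*i.


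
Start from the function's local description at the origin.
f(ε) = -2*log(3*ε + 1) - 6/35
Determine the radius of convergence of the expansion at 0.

Branch term (-2)*log(1 - ε/(-1/3)): its argument vanishes at ε = -1/3, a logarithmic branch point, modulus 1/3.
The radius of convergence is the smallest modulus among the singular points: 1/3.

The radius of convergence is 1/3.


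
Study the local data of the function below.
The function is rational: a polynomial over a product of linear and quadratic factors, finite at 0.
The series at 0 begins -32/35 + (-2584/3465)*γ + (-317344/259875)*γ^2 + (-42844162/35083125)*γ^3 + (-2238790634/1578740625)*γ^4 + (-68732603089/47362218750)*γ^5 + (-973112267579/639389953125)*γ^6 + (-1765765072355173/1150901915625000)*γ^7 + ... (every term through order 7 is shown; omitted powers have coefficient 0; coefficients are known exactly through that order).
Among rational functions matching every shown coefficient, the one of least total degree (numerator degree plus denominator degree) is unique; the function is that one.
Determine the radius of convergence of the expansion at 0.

The radius of convergence is 10/9.

No rational of total degree below 5 reproduces all 8 coefficients; solving the [1/4] Pade equations on them gives f(γ) = (6*γ/11 - 40/7)/((γ - 10/9)**2*(γ + 9/4)**2), whose expansion matches every shown term.
Denominator factor (γ - 10/9)^2: pole of order 2 at 10/9, modulus 10/9.
Denominator factor (γ + 9/4)^2: pole of order 2 at -9/4, modulus 9/4.
The radius of convergence is the smallest modulus among the singular points: 10/9.


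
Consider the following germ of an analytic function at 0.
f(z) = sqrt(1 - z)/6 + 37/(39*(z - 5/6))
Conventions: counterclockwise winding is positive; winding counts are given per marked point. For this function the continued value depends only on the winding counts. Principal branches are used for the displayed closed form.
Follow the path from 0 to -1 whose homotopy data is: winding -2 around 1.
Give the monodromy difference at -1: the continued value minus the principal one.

The rational part is single-valued and drops out of the difference; each branch term changes only by its own monodromy.
(1/6)*sqrt(1 - z/(1)): winding -2 is even, the square root returns to the same sheet, contribution 0.
Summing the contributions at z = -1 gives 0.

Continued minus principal equals 0.


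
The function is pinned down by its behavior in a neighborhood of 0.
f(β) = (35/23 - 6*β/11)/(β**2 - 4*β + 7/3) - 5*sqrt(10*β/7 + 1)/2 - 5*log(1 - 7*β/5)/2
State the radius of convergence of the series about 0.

The radius of convergence is 7/10.

Denominator factor (β**2 - 4*β + 7/3): discriminant 20/3, real irrational roots 2 + (1/3)*sqrt(15) and 2 - (1/3)*sqrt(15); poles of order 1, moduli 2 + (1/3)*sqrt(15) and 2 - (1/3)*sqrt(15).
Branch term (-5/2)*sqrt(1 - β/(-7/10)): its argument vanishes at β = -7/10, a square-root branch point, modulus 7/10.
Branch term (-5/2)*log(1 - β/(5/7)): its argument vanishes at β = 5/7, a logarithmic branch point, modulus 5/7.
The radius of convergence is the smallest modulus among the singular points: 7/10.


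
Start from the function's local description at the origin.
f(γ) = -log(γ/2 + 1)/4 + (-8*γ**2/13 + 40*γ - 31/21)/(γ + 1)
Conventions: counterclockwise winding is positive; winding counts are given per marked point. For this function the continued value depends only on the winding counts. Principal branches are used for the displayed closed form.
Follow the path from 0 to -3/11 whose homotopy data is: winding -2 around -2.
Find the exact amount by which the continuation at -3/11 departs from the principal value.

Continued minus principal equals pi*i.

The rational part is single-valued and drops out of the difference; each branch term changes only by its own monodromy.
(-1/4)*log(1 - γ/(-2)): each positive loop around -2 adds 2*pi*i to the log, so winding -2 contributes (-1/4)*(-2)*2*pi*i = pi*i.
Summing the contributions at γ = -3/11 gives pi*i.


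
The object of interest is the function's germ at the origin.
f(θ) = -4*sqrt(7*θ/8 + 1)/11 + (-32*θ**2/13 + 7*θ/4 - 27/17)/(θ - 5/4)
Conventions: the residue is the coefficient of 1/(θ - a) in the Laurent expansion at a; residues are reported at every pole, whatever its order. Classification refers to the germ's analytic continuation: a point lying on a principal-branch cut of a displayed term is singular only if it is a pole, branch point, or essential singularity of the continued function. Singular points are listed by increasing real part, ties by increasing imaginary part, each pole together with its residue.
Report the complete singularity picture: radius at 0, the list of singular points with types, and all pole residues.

Denominator factor (θ - 5/4): pole of order 1 at 5/4, modulus 5/4.
Branch term (-4/11)*sqrt(1 - θ/(-8/7)): its argument vanishes at θ = -8/7, a square-root branch point, modulus 8/7.
The radius of convergence is the smallest modulus among the singular points: 8/7.
The branch term is analytic at 5/4 and contributes nothing to the residue; only the rational part matters.
At the order-1 pole 5/4 set g(θ) = (θ - (5/4))*(rational part) = -32*θ**2/13 + 7*θ/4 - 27/17.
Simple pole: residue = g(a) at a = 5/4, which is -11481/3536.
List the singular points by increasing real part (a conjugate pair: the negative imaginary part first).

Radius of convergence at 0: 8/7.
At -8/7: an algebraic (square-root) branch point.
At 5/4: a pole of order 1; residue -11481/3536.


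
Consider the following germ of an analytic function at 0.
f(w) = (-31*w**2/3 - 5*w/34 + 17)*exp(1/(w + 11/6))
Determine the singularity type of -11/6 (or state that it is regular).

The point is an essential singularity.

The exponent 1/(w - (-11/6)) has a pole at -11/6, so exp(1/(w - (-11/6))) takes every nonzero value near it: an essential singularity (not a pole of any order).


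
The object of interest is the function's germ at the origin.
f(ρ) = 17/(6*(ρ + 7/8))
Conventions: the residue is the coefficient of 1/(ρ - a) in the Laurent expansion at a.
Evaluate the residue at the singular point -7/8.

The residue is 17/6.

At the order-1 pole -7/8 set g(ρ) = (ρ - (-7/8))*f(ρ) = 17/6.
Simple pole: residue = g(a) at a = -7/8, which is 17/6.


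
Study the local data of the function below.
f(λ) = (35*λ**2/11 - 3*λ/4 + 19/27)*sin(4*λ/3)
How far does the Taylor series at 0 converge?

The factor sin(4*λ/3) is entire and contributes no finite singular point.
The polynomial part has no poles.
No finite singular points: the Taylor series at 0 converges everywhere.

The radius of convergence is infinite.


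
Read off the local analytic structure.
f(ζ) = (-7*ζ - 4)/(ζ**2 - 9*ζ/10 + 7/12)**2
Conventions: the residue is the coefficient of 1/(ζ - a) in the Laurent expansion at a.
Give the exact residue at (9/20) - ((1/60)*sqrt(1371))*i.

The factor ζ**2 - 9*ζ/10 + 7/12 splits as (ζ - a)(ζ - a') with a = (9/20) - ((1/60)*sqrt(1371))*i, a' = (9/20) + ((1/60)*sqrt(1371))*i. At the order-2 pole a set g(ζ) = (ζ - a)^2*f(ζ) = [-7*ζ - 4] / (ζ - a')^2.
Order-2 pole: residue = g'(a); g'((9/20) - ((1/60)*sqrt(1371))*i) = -((42900/208849)*sqrt(1371))*i, so the residue is -((42900/208849)*sqrt(1371))*i.

The residue is -((42900/208849)*sqrt(1371))*i.


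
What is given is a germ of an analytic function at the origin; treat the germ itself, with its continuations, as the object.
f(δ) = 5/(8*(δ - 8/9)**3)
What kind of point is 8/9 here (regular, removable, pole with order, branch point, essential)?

The denominator factor δ - 8/9 vanishes at 8/9 and appears to the power 3; the numerator there equals 5/8, nonzero, and no other factor vanishes.
Hence a pole whose order is the multiplicity, 3.

The point is a pole of order 3.


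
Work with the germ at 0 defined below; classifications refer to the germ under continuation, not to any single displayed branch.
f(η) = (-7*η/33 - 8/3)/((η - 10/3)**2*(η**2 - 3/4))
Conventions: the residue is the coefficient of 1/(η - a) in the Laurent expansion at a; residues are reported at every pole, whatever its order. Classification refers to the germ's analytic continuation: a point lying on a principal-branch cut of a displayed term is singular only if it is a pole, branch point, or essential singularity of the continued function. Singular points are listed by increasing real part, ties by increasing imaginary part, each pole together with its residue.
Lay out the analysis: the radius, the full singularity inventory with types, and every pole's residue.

Radius of convergence at 0: (1/2)*sqrt(3).
At -(1/2)*sqrt(3): a pole of order 1; residue -144654/1530419 + (155344/1530419)*sqrt(3).
At (1/2)*sqrt(3): a pole of order 1; residue -144654/1530419 - (155344/1530419)*sqrt(3).
At 10/3: a pole of order 2; residue 289308/1530419.

Denominator factor (η - 10/3)^2: pole of order 2 at 10/3, modulus 10/3.
Denominator factor (η**2 - 3/4): discriminant 3, real irrational roots (1/2)*sqrt(3) and -(1/2)*sqrt(3); poles of order 1, moduli (1/2)*sqrt(3) and (1/2)*sqrt(3).
The radius of convergence is the smallest modulus among the singular points: (1/2)*sqrt(3).
The factor η**2 - 3/4 splits as (η - a)(η - a') with a = -(1/2)*sqrt(3), a' = (1/2)*sqrt(3). At the order-1 pole a set g(η) = (η - a)*f(η) = [(-7*η/33 - 8/3)/(η - 10/3)**2] / (η - a').
Simple pole: residue = g(a) at a = -(1/2)*sqrt(3), which is -144654/1530419 + (155344/1530419)*sqrt(3).
The factor η**2 - 3/4 splits as (η - a)(η - a') with a = (1/2)*sqrt(3), a' = -(1/2)*sqrt(3). At the order-1 pole a set g(η) = (η - a)*f(η) = [(-7*η/33 - 8/3)/(η - 10/3)**2] / (η - a').
Simple pole: residue = g(a) at a = (1/2)*sqrt(3), which is -144654/1530419 - (155344/1530419)*sqrt(3).
At the order-2 pole 10/3 set g(η) = (η - (10/3))^2*f(η) = (-7*η/33 - 8/3)/(η**2 - 3/4).
Order-2 pole: residue = g'(a); g'(10/3) = 289308/1530419, so the residue is 289308/1530419.
List the singular points by increasing real part (a conjugate pair: the negative imaginary part first).


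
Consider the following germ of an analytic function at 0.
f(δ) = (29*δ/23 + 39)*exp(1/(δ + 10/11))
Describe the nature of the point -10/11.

The exponent 1/(δ - (-10/11)) has a pole at -10/11, so exp(1/(δ - (-10/11))) takes every nonzero value near it: an essential singularity (not a pole of any order).

The point is an essential singularity.


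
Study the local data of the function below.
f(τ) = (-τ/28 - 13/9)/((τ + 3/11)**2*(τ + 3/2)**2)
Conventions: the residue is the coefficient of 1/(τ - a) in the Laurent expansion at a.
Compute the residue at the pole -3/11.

The residue is 1895465/1240029.

At the order-2 pole -3/11 set g(τ) = (τ - (-3/11))^2*f(τ) = (-τ/28 - 13/9)/(τ + 3/2)**2.
Order-2 pole: residue = g'(a); g'(-3/11) = 1895465/1240029, so the residue is 1895465/1240029.


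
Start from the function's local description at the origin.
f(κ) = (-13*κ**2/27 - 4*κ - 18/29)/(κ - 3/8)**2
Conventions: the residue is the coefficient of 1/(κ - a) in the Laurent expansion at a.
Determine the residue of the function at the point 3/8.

At the order-2 pole 3/8 set g(κ) = (κ - (3/8))^2*f(κ) = -13*κ**2/27 - 4*κ - 18/29.
Order-2 pole: residue = g'(a); g'(3/8) = -157/36, so the residue is -157/36.

The residue is -157/36.


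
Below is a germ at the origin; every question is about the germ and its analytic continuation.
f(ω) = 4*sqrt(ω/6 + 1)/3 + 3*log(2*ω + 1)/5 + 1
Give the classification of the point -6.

The point is an algebraic (square-root) branch point.

The term (4/3)*sqrt(1 - ω/(-6)) has argument 1 - -6/(-6) = 0 at -6: a square-root (algebraic, two-sheeted) branch point; the remaining terms are analytic or single-valued there.


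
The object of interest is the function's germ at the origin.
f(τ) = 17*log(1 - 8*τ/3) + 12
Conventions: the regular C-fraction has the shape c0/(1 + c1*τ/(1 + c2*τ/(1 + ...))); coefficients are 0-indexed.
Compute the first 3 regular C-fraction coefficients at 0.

Taylor coefficients (expand at 0): a_0 = 12, a_1 = -136/3, a_2 = -544/9.
c0 = a_0 = 12. Peel one level at a time: if S = 1 + c*τ/S' with S'(0) = 1, then c is the τ-coefficient of S and S' = c*τ/(S - 1).
S_1 = c0/f = 1 + (34/9)*τ + (1564/81)*τ^2 + ...; c1 = 34/9.
S_2 = c1*τ/(S_1 - 1) = 1 + (-46/9)*τ + ...; c2 = -46/9.

The regular C-fraction coefficients are [12, 34/9, -46/9].


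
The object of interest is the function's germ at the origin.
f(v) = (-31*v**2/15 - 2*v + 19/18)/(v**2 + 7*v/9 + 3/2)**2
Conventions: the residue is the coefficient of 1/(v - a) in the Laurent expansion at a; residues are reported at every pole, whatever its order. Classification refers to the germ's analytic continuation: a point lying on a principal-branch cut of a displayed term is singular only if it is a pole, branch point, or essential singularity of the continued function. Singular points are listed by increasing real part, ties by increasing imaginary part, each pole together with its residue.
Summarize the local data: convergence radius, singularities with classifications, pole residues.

Radius of convergence at 0: (1/2)*sqrt(6).
At (-7/18) - ((1/18)*sqrt(437))*i: a pole of order 2; residue -((486/50255)*sqrt(437))*i.
At (-7/18) + ((1/18)*sqrt(437))*i: a pole of order 2; residue ((486/50255)*sqrt(437))*i.


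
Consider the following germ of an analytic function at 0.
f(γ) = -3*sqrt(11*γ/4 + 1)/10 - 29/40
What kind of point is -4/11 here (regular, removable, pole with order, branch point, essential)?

The point is an algebraic (square-root) branch point.

The term (-3/10)*sqrt(1 - γ/(-4/11)) has argument 1 - -4/11/(-4/11) = 0 at -4/11: a square-root (algebraic, two-sheeted) branch point; the remaining terms are analytic or single-valued there.


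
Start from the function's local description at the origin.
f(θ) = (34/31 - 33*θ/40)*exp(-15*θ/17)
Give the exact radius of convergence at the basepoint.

The radius of convergence is infinite.

The factor exp(-15*θ/17) is entire and contributes no finite singular point.
The polynomial part has no poles.
No finite singular points: the Taylor series at 0 converges everywhere.


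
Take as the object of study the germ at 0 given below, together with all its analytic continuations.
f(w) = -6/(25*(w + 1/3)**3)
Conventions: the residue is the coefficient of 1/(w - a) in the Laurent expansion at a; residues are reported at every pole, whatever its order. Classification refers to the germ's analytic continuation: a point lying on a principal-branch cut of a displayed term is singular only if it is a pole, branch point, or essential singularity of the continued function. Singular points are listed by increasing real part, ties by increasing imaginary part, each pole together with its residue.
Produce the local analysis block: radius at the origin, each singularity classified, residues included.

Denominator factor (w + 1/3)^3: pole of order 3 at -1/3, modulus 1/3.
The radius of convergence is the smallest modulus among the singular points: 1/3.
At the order-3 pole -1/3 set g(w) = (w - (-1/3))^3*f(w) = -6/25.
Order-3 pole: residue = g''(a)/2; g''(-1/3) = 0, so the residue is 0.

Radius of convergence at 0: 1/3.
At -1/3: a pole of order 3; residue 0.


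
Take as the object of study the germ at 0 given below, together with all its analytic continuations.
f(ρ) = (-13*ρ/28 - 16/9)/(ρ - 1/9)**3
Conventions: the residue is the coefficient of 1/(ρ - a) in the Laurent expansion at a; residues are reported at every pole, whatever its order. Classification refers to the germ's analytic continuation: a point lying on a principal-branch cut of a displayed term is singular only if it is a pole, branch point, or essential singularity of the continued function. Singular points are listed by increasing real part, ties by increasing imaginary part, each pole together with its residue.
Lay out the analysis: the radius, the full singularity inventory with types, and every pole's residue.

Radius of convergence at 0: 1/9.
At 1/9: a pole of order 3; residue 0.

Denominator factor (ρ - 1/9)^3: pole of order 3 at 1/9, modulus 1/9.
The radius of convergence is the smallest modulus among the singular points: 1/9.
At the order-3 pole 1/9 set g(ρ) = (ρ - (1/9))^3*f(ρ) = -13*ρ/28 - 16/9.
Order-3 pole: residue = g''(a)/2; g''(1/9) = 0, so the residue is 0.


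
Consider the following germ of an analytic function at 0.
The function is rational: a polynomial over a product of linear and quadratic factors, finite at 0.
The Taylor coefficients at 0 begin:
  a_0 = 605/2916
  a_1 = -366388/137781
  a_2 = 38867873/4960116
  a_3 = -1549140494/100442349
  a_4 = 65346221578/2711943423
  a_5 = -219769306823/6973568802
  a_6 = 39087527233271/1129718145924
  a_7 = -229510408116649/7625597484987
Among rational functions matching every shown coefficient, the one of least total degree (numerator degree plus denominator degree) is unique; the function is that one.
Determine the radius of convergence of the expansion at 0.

The radius of convergence is (3/11)*sqrt(11).

No rational of total degree below 6 reproduces all 8 coefficients; solving the [2/4] Pade equations on them gives f(ζ) = (-12*ζ**2/11 - 17*ζ/14 + 5/36)/(ζ**2 + 5*ζ/3 + 9/11)**2, whose expansion matches every shown term.
Denominator factor (ζ**2 + 5*ζ/3 + 9/11)^2: discriminant -49/99, complex-conjugate roots (-5/6) + ((7/66)*sqrt(11))*i and (-5/6) - ((7/66)*sqrt(11))*i; poles of order 2, moduli (3/11)*sqrt(11) and (3/11)*sqrt(11).
The radius of convergence is the smallest modulus among the singular points: (3/11)*sqrt(11).


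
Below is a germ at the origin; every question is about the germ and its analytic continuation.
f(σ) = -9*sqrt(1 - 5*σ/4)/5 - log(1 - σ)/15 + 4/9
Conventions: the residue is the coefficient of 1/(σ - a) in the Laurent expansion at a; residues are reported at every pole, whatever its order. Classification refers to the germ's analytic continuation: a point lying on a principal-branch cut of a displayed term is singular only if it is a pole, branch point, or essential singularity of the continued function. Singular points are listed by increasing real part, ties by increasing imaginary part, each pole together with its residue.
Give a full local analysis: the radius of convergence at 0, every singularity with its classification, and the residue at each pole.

Branch term (-1/15)*log(1 - σ/(1)): its argument vanishes at σ = 1, a logarithmic branch point, modulus 1.
Branch term (-9/5)*sqrt(1 - σ/(4/5)): its argument vanishes at σ = 4/5, a square-root branch point, modulus 4/5.
The radius of convergence is the smallest modulus among the singular points: 4/5.
List the singular points by increasing real part (a conjugate pair: the negative imaginary part first).

Radius of convergence at 0: 4/5.
At 4/5: an algebraic (square-root) branch point.
At 1: a logarithmic branch point.


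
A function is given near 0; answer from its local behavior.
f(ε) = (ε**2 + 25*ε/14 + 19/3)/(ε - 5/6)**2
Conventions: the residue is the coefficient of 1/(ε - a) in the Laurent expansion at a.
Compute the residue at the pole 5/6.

At the order-2 pole 5/6 set g(ε) = (ε - (5/6))^2*f(ε) = ε**2 + 25*ε/14 + 19/3.
Order-2 pole: residue = g'(a); g'(5/6) = 145/42, so the residue is 145/42.

The residue is 145/42.


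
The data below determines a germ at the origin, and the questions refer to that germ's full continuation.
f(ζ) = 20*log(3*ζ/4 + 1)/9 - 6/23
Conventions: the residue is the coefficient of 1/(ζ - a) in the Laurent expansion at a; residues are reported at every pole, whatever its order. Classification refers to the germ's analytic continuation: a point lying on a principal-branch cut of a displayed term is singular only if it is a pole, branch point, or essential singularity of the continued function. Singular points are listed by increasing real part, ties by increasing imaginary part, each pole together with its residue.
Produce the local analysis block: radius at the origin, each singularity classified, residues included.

Radius of convergence at 0: 4/3.
At -4/3: a logarithmic branch point.

Branch term (20/9)*log(1 - ζ/(-4/3)): its argument vanishes at ζ = -4/3, a logarithmic branch point, modulus 4/3.
The radius of convergence is the smallest modulus among the singular points: 4/3.


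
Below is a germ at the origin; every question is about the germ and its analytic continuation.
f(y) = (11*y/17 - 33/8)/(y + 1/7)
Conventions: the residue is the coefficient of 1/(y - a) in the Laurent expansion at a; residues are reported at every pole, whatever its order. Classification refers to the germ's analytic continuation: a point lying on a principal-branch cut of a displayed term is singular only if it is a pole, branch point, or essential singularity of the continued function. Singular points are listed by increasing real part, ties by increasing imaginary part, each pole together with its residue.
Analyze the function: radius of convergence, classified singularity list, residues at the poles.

Denominator factor (y + 1/7): pole of order 1 at -1/7, modulus 1/7.
The radius of convergence is the smallest modulus among the singular points: 1/7.
At the order-1 pole -1/7 set g(y) = (y - (-1/7))*f(y) = 11*y/17 - 33/8.
Simple pole: residue = g(a) at a = -1/7, which is -4015/952.

Radius of convergence at 0: 1/7.
At -1/7: a pole of order 1; residue -4015/952.


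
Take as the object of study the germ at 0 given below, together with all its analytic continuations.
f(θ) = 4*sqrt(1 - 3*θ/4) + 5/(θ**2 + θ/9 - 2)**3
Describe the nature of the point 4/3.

The point is an algebraic (square-root) branch point.

The term (4)*sqrt(1 - θ/(4/3)) has argument 1 - 4/3/(4/3) = 0 at 4/3: a square-root (algebraic, two-sheeted) branch point; the remaining terms are analytic or single-valued there.


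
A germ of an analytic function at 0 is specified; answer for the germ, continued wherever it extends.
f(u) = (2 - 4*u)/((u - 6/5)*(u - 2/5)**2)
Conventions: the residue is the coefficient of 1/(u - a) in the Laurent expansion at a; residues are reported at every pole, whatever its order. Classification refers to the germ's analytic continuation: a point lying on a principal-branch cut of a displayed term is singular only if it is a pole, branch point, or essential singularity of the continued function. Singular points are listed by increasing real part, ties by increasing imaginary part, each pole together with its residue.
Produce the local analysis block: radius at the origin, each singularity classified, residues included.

Denominator factor (u - 2/5)^2: pole of order 2 at 2/5, modulus 2/5.
Denominator factor (u - 6/5): pole of order 1 at 6/5, modulus 6/5.
The radius of convergence is the smallest modulus among the singular points: 2/5.
At the order-2 pole 2/5 set g(u) = (u - (2/5))^2*f(u) = (2 - 4*u)/(u - 6/5).
Order-2 pole: residue = g'(a); g'(2/5) = 35/8, so the residue is 35/8.
At the order-1 pole 6/5 set g(u) = (u - (6/5))*f(u) = (2 - 4*u)/(u - 2/5)**2.
Simple pole: residue = g(a) at a = 6/5, which is -35/8.
List the singular points by increasing real part (a conjugate pair: the negative imaginary part first).

Radius of convergence at 0: 2/5.
At 2/5: a pole of order 2; residue 35/8.
At 6/5: a pole of order 1; residue -35/8.


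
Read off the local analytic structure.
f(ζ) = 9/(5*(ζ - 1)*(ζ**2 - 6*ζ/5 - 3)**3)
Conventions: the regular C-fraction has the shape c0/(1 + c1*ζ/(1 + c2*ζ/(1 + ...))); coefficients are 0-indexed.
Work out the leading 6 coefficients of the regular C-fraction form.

Taylor coefficients (expand at 0): a_0 = 1/15, a_1 = -1/75, a_2 = 44/375, a_3 = -4/125, a_4 = 814/5625, a_5 = -6166/140625.
c0 = a_0 = 1/15. Peel one level at a time: if S = 1 + c*ζ/S' with S'(0) = 1, then c is the ζ-coefficient of S and S' = c*ζ/(S - 1).
S_1 = c0/f = 1 + (1/5)*ζ + (-43/25)*ζ^2 + ...; c1 = 1/5.
S_2 = c1*ζ/(S_1 - 1) = 1 + (43/5)*ζ + (1876/25)*ζ^2 + ...; c2 = 43/5.
S_3 = c2*ζ/(S_2 - 1) = 1 + (-1876/215)*ζ + (75502/138675)*ζ^2 + ...; c3 = -1876/215.
S_4 = c3*ζ/(S_3 - 1) = 1 + (5393/86430)*ζ + (-57437/4040100)*ζ^2 + ...; c4 = 5393/86430.
S_5 = c4*ζ/(S_4 - 1) = 1 + (2469791/10839930)*ζ + ...; c5 = 2469791/10839930.

The regular C-fraction coefficients are [1/15, 1/5, 43/5, -1876/215, 5393/86430, 2469791/10839930].


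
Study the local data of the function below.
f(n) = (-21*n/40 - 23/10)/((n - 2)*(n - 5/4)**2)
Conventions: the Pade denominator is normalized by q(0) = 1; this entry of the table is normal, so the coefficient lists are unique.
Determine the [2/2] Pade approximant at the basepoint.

Taylor coefficients needed (expand at 0): a_0 = 92/125, a_1 = 1071/625, a_2 = 15867/6250, a_3 = 193703/62500, a_4 = 425127/125000.
Write the denominator as Q(n) = 1 + q1*n + q2*n^2. Requiring Q*f - P = O(n^5) with deg P <= 2 kills the coefficients of n^3..n^4 in Q*f:
  n^3: a_3 + q1*a_2 + q2*a_1 = 0, i.e. 193703/62500 + (15867/6250)*q1 + (1071/625)*q2 = 0.
  n^4: a_4 + q1*a_3 + q2*a_2 = 0, i.e. 425127/125000 + (193703/62500)*q1 + (15867/6250)*q2 = 0.
Solving this linear system: q1 = -5534239/3076790, q2 = 59271901/69227775.
The numerator is Q*f truncated at degree 2: P0 = a_0 = 92/125; P1 = a_1 + q1*a_0 = 14989843/38459875; P2 = a_2 + q1*a_1 + q2*a_0 = 29979686/346138875.

The Pade approximant has numerator coefficients [92/125, 14989843/38459875, 29979686/346138875]; denominator coefficients [1, -5534239/3076790, 59271901/69227775].
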